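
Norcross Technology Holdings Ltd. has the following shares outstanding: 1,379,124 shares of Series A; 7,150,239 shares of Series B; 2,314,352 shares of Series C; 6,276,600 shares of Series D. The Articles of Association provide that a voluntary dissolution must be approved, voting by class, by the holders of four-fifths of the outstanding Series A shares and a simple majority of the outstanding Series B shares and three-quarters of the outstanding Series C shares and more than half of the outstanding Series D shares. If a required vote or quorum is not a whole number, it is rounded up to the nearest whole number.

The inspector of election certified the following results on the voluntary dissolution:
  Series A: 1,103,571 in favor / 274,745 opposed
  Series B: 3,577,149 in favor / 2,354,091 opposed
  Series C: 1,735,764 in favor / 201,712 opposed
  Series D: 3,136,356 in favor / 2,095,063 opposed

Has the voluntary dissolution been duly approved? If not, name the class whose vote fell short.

Not approved — the Series D shares did not give the required vote.

Series A: 4/5 of 1379124 = 1103299.20, rounded up to 1103300; 1,103,300 required, 1,103,571 in favor — approved.
Series B: a majority of 7150239 is 3575120; 3,575,120 required, 3,577,149 in favor — approved.
Series C: 3/4 of 2314352 = 1735764; 1,735,764 required, 1,735,764 in favor — approved.
Series D: a majority of 6276600 is 3138301; 3,138,301 required, 3,136,356 in favor — not approved.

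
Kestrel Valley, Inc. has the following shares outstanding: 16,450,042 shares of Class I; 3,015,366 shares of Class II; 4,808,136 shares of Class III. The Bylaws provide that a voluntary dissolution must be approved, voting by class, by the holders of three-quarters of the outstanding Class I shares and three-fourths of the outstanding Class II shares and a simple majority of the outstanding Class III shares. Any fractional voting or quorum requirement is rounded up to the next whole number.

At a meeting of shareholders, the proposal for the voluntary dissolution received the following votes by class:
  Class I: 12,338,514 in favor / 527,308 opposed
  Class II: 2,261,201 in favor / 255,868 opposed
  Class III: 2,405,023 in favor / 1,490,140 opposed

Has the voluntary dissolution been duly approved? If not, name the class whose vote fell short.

Class I: 3/4 of 16450042 = 12337531.50, rounded up to 12337532; 12,337,532 required, 12,338,514 in favor — approved.
Class II: 3/4 of 3015366 = 2261524.50, rounded up to 2261525; 2,261,525 required, 2,261,201 in favor — not approved.
Class III: a majority of 4808136 is 2404069; 2,404,069 required, 2,405,023 in favor — approved.

Not approved — the Class II shares did not give the required vote.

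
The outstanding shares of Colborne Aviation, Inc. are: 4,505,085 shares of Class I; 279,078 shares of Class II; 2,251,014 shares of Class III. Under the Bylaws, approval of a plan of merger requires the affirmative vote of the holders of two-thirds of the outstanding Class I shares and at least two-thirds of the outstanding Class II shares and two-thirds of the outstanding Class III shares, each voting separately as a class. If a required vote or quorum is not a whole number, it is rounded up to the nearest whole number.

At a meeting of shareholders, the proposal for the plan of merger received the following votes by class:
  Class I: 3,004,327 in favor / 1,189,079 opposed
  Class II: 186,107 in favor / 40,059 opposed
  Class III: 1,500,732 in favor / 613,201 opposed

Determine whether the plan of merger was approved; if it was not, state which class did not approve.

Approved — every class gave the required vote.

Class I: 2/3 of 4505085 = 3003390; 3,003,390 required, 3,004,327 in favor — approved.
Class II: 2/3 of 279078 = 186052; 186,052 required, 186,107 in favor — approved.
Class III: 2/3 of 2251014 = 1500676; 1,500,676 required, 1,500,732 in favor — approved.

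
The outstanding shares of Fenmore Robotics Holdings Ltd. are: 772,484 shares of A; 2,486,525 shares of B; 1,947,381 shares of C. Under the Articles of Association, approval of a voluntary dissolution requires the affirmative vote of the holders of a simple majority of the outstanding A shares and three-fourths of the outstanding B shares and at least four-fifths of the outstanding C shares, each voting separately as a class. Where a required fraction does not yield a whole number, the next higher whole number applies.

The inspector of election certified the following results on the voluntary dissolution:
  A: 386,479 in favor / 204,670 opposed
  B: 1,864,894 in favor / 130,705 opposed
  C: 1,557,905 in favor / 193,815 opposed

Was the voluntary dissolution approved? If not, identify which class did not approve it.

A: a majority of 772484 is 386243; 386,243 required, 386,479 in favor — approved.
B: 3/4 of 2486525 = 1864893.75, rounded up to 1864894; 1,864,894 required, 1,864,894 in favor — approved.
C: 4/5 of 1947381 = 1557904.80, rounded up to 1557905; 1,557,905 required, 1,557,905 in favor — approved.

Approved — every class gave the required vote.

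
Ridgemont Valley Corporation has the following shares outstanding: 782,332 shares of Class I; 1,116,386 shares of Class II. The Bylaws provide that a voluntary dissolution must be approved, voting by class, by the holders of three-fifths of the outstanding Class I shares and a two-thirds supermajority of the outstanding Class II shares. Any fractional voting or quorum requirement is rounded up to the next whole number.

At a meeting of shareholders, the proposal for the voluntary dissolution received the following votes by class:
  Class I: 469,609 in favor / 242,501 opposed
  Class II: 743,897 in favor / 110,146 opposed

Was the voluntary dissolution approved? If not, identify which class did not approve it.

Class I: 3/5 of 782332 = 469399.20, rounded up to 469400; 469,400 required, 469,609 in favor — approved.
Class II: 2/3 of 1116386 = 744257.33, rounded up to 744258; 744,258 required, 743,897 in favor — not approved.

Not approved — the Class II shares did not give the required vote.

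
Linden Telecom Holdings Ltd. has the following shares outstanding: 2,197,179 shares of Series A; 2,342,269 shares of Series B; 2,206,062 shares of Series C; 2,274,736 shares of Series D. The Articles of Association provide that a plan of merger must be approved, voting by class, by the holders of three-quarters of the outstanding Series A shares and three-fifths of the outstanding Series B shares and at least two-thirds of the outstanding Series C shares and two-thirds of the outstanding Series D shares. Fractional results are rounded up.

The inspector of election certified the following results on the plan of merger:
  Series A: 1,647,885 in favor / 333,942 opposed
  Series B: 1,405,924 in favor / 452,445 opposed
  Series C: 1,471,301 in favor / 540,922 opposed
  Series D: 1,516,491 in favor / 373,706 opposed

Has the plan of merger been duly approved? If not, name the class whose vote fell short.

Approved — every class gave the required vote.

Series A: 3/4 of 2197179 = 1647884.25, rounded up to 1647885; 1,647,885 required, 1,647,885 in favor — approved.
Series B: 3/5 of 2342269 = 1405361.40, rounded up to 1405362; 1,405,362 required, 1,405,924 in favor — approved.
Series C: 2/3 of 2206062 = 1470708; 1,470,708 required, 1,471,301 in favor — approved.
Series D: 2/3 of 2274736 = 1516490.67, rounded up to 1516491; 1,516,491 required, 1,516,491 in favor — approved.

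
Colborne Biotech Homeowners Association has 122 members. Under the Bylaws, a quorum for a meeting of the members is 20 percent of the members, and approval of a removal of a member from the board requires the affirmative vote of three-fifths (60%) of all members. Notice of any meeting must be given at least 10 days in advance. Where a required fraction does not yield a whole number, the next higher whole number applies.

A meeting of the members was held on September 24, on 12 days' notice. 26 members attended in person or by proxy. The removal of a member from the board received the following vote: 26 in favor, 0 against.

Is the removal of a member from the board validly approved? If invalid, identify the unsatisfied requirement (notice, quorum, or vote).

Invalid — vote requirement not satisfied.

Notice: 12 days given; 10 required. Satisfied.
Quorum: 20% of 122 = 24.40, rounded up to 25; 26 present. Satisfied.
Vote: requires three-fifths of all members (122); 3/5 of 122 = 73.20, rounded up to 74, so 74 needed; 26 in favor. Not satisfied.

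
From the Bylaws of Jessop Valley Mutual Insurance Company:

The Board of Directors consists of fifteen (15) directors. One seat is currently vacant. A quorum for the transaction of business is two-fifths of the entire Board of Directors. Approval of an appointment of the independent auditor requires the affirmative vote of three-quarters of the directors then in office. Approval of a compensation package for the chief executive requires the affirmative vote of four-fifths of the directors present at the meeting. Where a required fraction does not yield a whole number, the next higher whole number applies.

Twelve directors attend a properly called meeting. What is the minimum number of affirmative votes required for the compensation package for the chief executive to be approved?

10

The compensation package for the chief executive requires four-fifths of the directors present (12).
4/5 of 12 = 9.60, rounded up to 10.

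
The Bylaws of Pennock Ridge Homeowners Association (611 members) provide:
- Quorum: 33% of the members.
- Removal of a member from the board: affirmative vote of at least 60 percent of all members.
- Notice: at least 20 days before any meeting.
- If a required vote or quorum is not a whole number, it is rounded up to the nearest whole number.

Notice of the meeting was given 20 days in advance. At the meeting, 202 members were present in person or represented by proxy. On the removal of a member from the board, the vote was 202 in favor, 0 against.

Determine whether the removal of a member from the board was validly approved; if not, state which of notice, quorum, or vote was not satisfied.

Invalid — vote requirement not satisfied.

Notice: 20 days given; 20 required. Satisfied.
Quorum: 33% of 611 = 201.63, rounded up to 202; 202 present. Satisfied.
Vote: requires three-fifths of all members (611); 3/5 of 611 = 366.60, rounded up to 367, so 367 needed; 202 in favor. Not satisfied.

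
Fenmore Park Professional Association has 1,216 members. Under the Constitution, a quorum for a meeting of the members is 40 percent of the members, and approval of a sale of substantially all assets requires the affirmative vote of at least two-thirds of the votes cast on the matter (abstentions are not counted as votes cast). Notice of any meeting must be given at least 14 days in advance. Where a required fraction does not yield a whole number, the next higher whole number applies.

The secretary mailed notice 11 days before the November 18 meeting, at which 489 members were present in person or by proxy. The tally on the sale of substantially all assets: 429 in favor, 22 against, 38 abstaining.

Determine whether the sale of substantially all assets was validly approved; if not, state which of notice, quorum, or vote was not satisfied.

Notice: 11 days given; 14 required. Not satisfied.
Quorum: 40% of 1,216 = 486.40, rounded up to 487; 489 present. Satisfied.
Vote: requires two-thirds of the votes cast (489 − 38 abstaining = 451); 2/3 of 451 = 300.67, rounded up to 301, so 301 needed; 429 in favor. Satisfied.

Invalid — notice requirement not satisfied.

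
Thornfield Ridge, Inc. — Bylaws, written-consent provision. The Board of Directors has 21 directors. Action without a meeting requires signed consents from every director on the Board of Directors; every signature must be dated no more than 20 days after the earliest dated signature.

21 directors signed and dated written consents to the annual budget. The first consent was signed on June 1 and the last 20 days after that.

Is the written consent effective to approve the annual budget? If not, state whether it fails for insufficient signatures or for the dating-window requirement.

Effective — both the signature and dating-window requirements are satisfied.

Signatures required: the unanimous vote of 21 — unanimous means all 21, so 21 needed; 21 signed. Sufficient.
Dating window: the latest signature is 20 days after the earliest; the limit is 20 days. Within the window.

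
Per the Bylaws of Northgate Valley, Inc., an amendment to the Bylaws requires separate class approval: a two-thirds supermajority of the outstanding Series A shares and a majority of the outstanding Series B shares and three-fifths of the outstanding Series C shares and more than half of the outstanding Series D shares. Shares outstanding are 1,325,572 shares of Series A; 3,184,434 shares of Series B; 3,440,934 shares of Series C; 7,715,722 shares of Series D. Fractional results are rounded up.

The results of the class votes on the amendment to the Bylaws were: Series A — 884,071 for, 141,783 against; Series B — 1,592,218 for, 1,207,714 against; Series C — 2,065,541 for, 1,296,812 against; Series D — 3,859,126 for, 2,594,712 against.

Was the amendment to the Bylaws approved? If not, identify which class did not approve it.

Series A: 2/3 of 1325572 = 883714.67, rounded up to 883715; 883,715 required, 884,071 in favor — approved.
Series B: a majority of 3184434 is 1592218; 1,592,218 required, 1,592,218 in favor — approved.
Series C: 3/5 of 3440934 = 2064560.40, rounded up to 2064561; 2,064,561 required, 2,065,541 in favor — approved.
Series D: a majority of 7715722 is 3857862; 3,857,862 required, 3,859,126 in favor — approved.

Approved — every class gave the required vote.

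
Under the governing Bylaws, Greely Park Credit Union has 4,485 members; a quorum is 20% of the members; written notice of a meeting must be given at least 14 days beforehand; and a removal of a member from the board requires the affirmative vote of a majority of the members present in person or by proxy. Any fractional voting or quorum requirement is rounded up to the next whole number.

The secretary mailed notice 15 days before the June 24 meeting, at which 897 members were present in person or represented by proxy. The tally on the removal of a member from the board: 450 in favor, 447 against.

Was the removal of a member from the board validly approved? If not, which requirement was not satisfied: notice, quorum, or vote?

Valid — all requirements satisfied.

Notice: 15 days given; 14 required. Satisfied.
Quorum: 20% of 4,485 = 897; 897 present. Satisfied.
Vote: requires a majority of those present (897); a majority of 897 is 449, so 449 needed; 450 in favor. Satisfied.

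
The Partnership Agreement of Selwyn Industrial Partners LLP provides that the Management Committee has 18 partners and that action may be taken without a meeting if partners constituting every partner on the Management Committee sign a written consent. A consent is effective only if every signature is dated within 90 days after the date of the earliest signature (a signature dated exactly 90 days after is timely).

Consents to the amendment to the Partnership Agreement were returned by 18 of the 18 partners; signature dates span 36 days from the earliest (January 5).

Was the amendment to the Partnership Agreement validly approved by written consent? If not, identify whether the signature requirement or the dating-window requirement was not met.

Signatures required: all of 18 — unanimous means all 18, so 18 needed; 18 signed. Sufficient.
Dating window: the latest signature is 36 days after the earliest; the limit is 90 days. Within the window.

Effective — both the signature and dating-window requirements are satisfied.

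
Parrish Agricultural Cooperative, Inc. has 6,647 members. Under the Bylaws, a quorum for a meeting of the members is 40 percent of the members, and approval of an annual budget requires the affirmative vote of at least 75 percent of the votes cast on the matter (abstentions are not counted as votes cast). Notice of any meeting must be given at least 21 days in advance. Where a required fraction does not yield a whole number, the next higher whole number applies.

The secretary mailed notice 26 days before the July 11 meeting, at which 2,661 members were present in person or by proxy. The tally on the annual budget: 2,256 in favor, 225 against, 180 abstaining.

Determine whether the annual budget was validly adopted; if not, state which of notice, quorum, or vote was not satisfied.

Notice: 26 days given; 21 required. Satisfied.
Quorum: 40% of 6,647 = 2,658.80, rounded up to 2,659; 2,661 present. Satisfied.
Vote: requires three-fourths of the votes cast (2,661 − 180 abstaining = 2,481); 3/4 of 2481 = 1860.75, rounded up to 1861, so 1,861 needed; 2,256 in favor. Satisfied.

Valid — all requirements satisfied.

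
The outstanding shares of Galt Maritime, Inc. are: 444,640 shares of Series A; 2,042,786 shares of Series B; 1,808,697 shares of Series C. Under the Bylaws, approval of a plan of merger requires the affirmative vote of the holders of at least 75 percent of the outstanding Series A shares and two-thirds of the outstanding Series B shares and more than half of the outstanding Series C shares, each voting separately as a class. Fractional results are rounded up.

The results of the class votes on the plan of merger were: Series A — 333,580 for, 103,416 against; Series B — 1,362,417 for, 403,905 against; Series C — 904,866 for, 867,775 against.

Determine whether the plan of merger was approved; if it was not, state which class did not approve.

Series A: 3/4 of 444640 = 333480; 333,480 required, 333,580 in favor — approved.
Series B: 2/3 of 2042786 = 1361857.33, rounded up to 1361858; 1,361,858 required, 1,362,417 in favor — approved.
Series C: a majority of 1808697 is 904349; 904,349 required, 904,866 in favor — approved.

Approved — every class gave the required vote.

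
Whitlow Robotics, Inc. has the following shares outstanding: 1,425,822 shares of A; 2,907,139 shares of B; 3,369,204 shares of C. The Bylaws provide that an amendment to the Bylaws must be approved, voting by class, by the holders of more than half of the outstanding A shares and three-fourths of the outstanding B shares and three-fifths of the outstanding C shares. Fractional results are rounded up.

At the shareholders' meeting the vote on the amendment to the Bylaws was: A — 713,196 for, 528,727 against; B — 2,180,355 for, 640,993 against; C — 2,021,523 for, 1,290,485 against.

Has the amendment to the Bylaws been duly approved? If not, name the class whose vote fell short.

A: a majority of 1425822 is 712912; 712,912 required, 713,196 in favor — approved.
B: 3/4 of 2907139 = 2180354.25, rounded up to 2180355; 2,180,355 required, 2,180,355 in favor — approved.
C: 3/5 of 3369204 = 2021522.40, rounded up to 2021523; 2,021,523 required, 2,021,523 in favor — approved.

Approved — every class gave the required vote.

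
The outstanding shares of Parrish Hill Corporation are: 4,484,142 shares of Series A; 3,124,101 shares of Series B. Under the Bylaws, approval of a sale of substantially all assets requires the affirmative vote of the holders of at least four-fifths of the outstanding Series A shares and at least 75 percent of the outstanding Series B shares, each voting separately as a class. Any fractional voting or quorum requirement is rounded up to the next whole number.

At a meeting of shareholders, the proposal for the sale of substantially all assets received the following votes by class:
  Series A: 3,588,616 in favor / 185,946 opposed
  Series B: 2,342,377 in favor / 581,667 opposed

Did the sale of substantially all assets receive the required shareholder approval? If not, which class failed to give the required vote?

Not approved — the Series B shares did not give the required vote.

Series A: 4/5 of 4484142 = 3587313.60, rounded up to 3587314; 3,587,314 required, 3,588,616 in favor — approved.
Series B: 3/4 of 3124101 = 2343075.75, rounded up to 2343076; 2,343,076 required, 2,342,377 in favor — not approved.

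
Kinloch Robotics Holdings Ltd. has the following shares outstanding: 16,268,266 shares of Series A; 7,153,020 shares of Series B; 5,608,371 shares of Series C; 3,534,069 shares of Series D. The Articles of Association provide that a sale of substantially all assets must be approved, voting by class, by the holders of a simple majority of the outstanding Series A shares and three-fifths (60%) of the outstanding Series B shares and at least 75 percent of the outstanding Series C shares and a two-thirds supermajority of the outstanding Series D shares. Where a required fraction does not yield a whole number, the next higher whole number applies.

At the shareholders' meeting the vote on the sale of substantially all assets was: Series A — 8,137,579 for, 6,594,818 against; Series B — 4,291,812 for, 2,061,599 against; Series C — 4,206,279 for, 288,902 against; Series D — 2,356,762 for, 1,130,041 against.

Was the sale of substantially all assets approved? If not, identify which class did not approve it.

Approved — every class gave the required vote.

Series A: a majority of 16268266 is 8134134; 8,134,134 required, 8,137,579 in favor — approved.
Series B: 3/5 of 7153020 = 4291812; 4,291,812 required, 4,291,812 in favor — approved.
Series C: 3/4 of 5608371 = 4206278.25, rounded up to 4206279; 4,206,279 required, 4,206,279 in favor — approved.
Series D: 2/3 of 3534069 = 2356046; 2,356,046 required, 2,356,762 in favor — approved.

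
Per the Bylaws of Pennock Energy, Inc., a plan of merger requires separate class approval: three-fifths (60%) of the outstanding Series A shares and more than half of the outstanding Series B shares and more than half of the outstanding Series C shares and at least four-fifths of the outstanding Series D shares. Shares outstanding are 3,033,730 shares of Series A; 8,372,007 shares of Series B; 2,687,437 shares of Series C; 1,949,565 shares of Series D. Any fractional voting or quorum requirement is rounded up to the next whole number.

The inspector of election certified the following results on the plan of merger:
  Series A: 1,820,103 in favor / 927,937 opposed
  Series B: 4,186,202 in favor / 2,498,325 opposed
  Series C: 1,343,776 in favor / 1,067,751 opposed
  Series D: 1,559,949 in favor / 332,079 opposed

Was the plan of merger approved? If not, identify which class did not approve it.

Series A: 3/5 of 3033730 = 1820238; 1,820,238 required, 1,820,103 in favor — not approved.
Series B: a majority of 8372007 is 4186004; 4,186,004 required, 4,186,202 in favor — approved.
Series C: a majority of 2687437 is 1343719; 1,343,719 required, 1,343,776 in favor — approved.
Series D: 4/5 of 1949565 = 1559652; 1,559,652 required, 1,559,949 in favor — approved.

Not approved — the Series A shares did not give the required vote.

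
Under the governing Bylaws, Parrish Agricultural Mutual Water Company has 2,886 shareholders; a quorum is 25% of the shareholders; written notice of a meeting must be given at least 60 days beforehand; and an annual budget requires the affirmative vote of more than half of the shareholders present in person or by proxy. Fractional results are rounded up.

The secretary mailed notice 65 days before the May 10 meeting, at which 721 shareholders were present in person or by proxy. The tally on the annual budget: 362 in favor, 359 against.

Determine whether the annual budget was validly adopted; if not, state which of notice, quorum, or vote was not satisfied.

Notice: 65 days given; 60 required. Satisfied.
Quorum: 25% of 2,886 = 721.50, rounded up to 722; 721 present. Not satisfied.
Vote: requires a majority of those present (721); a majority of 721 is 361, so 361 needed; 362 in favor. Satisfied.

Invalid — quorum requirement not satisfied.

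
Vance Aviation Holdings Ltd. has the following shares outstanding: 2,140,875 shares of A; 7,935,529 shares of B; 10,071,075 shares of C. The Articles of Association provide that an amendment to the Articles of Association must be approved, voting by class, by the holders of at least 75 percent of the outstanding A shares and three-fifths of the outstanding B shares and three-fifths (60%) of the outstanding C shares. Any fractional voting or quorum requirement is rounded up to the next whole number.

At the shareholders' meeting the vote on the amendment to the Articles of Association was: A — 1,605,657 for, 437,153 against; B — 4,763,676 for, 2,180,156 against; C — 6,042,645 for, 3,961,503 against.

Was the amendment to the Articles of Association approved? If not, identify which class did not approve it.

Approved — every class gave the required vote.

A: 3/4 of 2140875 = 1605656.25, rounded up to 1605657; 1,605,657 required, 1,605,657 in favor — approved.
B: 3/5 of 7935529 = 4761317.40, rounded up to 4761318; 4,761,318 required, 4,763,676 in favor — approved.
C: 3/5 of 10071075 = 6042645; 6,042,645 required, 6,042,645 in favor — approved.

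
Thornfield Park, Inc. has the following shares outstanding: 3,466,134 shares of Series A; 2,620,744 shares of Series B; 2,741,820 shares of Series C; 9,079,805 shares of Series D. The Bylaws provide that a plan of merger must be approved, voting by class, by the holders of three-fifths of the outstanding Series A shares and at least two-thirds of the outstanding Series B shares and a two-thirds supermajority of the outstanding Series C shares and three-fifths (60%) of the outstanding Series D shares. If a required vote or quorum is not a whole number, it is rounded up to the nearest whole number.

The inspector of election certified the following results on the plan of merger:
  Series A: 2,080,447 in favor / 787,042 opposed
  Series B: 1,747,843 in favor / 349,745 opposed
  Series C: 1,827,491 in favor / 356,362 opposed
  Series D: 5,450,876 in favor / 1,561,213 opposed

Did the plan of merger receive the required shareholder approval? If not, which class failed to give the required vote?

Not approved — the Series C shares did not give the required vote.

Series A: 3/5 of 3466134 = 2079680.40, rounded up to 2079681; 2,079,681 required, 2,080,447 in favor — approved.
Series B: 2/3 of 2620744 = 1747162.67, rounded up to 1747163; 1,747,163 required, 1,747,843 in favor — approved.
Series C: 2/3 of 2741820 = 1827880; 1,827,880 required, 1,827,491 in favor — not approved.
Series D: 3/5 of 9079805 = 5447883; 5,447,883 required, 5,450,876 in favor — approved.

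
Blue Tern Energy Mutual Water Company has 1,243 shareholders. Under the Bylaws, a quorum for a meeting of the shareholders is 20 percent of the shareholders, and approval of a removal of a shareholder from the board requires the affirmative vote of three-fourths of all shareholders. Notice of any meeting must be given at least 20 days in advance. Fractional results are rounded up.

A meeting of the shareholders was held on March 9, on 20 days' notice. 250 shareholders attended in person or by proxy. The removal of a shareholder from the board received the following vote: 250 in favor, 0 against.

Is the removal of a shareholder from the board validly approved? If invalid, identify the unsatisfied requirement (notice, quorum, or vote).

Notice: 20 days given; 20 required. Satisfied.
Quorum: 20% of 1,243 = 248.60, rounded up to 249; 250 present. Satisfied.
Vote: requires three-fourths of all shareholders (1,243); 3/4 of 1243 = 932.25, rounded up to 933, so 933 needed; 250 in favor. Not satisfied.

Invalid — vote requirement not satisfied.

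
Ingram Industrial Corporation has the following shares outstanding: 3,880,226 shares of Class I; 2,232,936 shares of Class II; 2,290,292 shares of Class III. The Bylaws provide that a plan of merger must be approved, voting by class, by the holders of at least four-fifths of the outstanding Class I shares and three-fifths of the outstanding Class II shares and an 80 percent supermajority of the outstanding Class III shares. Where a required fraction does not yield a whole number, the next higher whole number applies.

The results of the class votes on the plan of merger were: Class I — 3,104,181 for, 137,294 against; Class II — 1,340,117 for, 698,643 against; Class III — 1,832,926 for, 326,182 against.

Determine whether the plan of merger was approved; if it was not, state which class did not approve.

Class I: 4/5 of 3880226 = 3104180.80, rounded up to 3104181; 3,104,181 required, 3,104,181 in favor — approved.
Class II: 3/5 of 2232936 = 1339761.60, rounded up to 1339762; 1,339,762 required, 1,340,117 in favor — approved.
Class III: 4/5 of 2290292 = 1832233.60, rounded up to 1832234; 1,832,234 required, 1,832,926 in favor — approved.

Approved — every class gave the required vote.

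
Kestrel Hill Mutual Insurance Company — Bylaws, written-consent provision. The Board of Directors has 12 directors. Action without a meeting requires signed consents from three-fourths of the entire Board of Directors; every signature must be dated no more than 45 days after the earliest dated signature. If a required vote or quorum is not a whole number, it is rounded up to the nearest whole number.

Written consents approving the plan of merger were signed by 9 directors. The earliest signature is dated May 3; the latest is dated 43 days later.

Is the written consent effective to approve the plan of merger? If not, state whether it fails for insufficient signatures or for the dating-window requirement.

Effective — both the signature and dating-window requirements are satisfied.

Signatures required: three-fourths of 12 — 3/4 of 12 = 9, so 9 needed; 9 signed. Sufficient.
Dating window: the latest signature is 43 days after the earliest; the limit is 45 days. Within the window.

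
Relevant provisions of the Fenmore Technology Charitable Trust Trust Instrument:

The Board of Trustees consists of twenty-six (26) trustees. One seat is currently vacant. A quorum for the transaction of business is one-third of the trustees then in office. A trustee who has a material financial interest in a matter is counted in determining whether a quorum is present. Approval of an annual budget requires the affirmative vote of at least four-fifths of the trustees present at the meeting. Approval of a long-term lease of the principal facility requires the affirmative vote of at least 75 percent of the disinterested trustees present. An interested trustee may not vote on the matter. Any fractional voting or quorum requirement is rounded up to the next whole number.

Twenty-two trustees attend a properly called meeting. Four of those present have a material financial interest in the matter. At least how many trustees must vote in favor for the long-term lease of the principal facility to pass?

The long-term lease of the principal facility requires three-fourths of the disinterested trustees present (22 − 4 = 18).
3/4 of 18 = 13.50, rounded up to 14.

14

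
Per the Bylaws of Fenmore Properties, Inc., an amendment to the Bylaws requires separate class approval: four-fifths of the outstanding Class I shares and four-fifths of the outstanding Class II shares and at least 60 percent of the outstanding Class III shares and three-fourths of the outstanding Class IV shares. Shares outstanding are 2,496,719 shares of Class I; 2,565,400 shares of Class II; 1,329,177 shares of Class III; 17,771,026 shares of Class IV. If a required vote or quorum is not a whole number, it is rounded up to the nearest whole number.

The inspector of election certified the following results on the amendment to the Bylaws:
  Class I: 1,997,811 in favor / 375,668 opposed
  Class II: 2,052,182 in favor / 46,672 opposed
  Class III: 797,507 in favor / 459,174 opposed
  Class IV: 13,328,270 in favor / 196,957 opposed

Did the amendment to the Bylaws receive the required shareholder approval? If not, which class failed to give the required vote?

Class I: 4/5 of 2496719 = 1997375.20, rounded up to 1997376; 1,997,376 required, 1,997,811 in favor — approved.
Class II: 4/5 of 2565400 = 2052320; 2,052,320 required, 2,052,182 in favor — not approved.
Class III: 3/5 of 1329177 = 797506.20, rounded up to 797507; 797,507 required, 797,507 in favor — approved.
Class IV: 3/4 of 17771026 = 13328269.50, rounded up to 13328270; 13,328,270 required, 13,328,270 in favor — approved.

Not approved — the Class II shares did not give the required vote.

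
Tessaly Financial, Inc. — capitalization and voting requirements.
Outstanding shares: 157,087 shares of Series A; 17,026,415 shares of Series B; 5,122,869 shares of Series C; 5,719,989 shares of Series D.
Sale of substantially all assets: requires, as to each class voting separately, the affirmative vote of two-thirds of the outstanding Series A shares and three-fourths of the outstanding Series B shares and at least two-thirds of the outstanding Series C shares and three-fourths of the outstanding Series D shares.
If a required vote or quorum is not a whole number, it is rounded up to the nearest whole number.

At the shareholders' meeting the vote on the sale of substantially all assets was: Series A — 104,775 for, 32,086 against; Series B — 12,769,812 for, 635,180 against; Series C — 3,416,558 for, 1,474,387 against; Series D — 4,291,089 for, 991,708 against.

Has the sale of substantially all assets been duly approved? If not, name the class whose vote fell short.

Approved — every class gave the required vote.

Series A: 2/3 of 157087 = 104724.67, rounded up to 104725; 104,725 required, 104,775 in favor — approved.
Series B: 3/4 of 17026415 = 12769811.25, rounded up to 12769812; 12,769,812 required, 12,769,812 in favor — approved.
Series C: 2/3 of 5122869 = 3415246; 3,415,246 required, 3,416,558 in favor — approved.
Series D: 3/4 of 5719989 = 4289991.75, rounded up to 4289992; 4,289,992 required, 4,291,089 in favor — approved.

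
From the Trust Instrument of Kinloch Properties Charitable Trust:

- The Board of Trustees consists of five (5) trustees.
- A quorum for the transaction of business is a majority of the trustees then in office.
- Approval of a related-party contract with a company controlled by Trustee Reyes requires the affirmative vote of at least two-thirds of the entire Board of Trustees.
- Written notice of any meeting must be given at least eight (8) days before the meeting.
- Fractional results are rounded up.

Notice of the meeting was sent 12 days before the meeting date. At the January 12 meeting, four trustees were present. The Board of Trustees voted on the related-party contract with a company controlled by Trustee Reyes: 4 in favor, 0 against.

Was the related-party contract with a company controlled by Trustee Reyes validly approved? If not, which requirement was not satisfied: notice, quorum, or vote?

Notice: 12 days given; 8 required (12 ≥ 8). Satisfied.
Quorum: 4 present; quorum is 3. Satisfied.
Vote: the related-party contract with a company controlled by Trustee Reyes requires two-thirds of the entire Board of Trustees (5). 2/3 of 5 = 3.33, rounded up to 4, so 4 affirmative votes are needed; 4 voted in favor. Satisfied.

Valid — all requirements satisfied.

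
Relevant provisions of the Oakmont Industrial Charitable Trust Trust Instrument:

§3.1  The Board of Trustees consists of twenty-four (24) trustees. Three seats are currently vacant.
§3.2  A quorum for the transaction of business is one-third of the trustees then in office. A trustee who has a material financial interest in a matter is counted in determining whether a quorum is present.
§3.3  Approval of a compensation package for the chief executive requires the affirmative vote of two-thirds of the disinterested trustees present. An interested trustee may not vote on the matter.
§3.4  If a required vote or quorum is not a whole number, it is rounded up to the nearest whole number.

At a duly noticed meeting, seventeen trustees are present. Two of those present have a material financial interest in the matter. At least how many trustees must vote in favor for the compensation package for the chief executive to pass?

The compensation package for the chief executive requires two-thirds of the disinterested trustees present (17 − 2 = 15).
2/3 of 15 = 10.

10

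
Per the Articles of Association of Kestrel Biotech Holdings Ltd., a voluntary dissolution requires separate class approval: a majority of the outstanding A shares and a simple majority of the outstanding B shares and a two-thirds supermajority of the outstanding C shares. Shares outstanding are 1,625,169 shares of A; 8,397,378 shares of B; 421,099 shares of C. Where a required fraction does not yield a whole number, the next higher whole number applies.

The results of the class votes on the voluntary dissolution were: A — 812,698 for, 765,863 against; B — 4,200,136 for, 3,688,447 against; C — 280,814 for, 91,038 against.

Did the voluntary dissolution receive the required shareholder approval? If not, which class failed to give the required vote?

Approved — every class gave the required vote.

A: a majority of 1625169 is 812585; 812,585 required, 812,698 in favor — approved.
B: a majority of 8397378 is 4198690; 4,198,690 required, 4,200,136 in favor — approved.
C: 2/3 of 421099 = 280732.67, rounded up to 280733; 280,733 required, 280,814 in favor — approved.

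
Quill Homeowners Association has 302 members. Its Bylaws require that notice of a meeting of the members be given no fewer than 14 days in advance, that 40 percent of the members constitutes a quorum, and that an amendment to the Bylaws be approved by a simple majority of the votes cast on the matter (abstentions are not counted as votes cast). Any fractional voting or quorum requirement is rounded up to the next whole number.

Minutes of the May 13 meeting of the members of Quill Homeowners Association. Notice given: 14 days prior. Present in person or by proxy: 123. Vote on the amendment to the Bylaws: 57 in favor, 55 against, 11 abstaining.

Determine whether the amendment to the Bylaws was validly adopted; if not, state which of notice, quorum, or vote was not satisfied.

Valid — all requirements satisfied.

Notice: 14 days given; 14 required. Satisfied.
Quorum: 40% of 302 = 120.80, rounded up to 121; 123 present. Satisfied.
Vote: requires a majority of the votes cast (123 − 11 abstaining = 112); a majority of 112 is 57, so 57 needed; 57 in favor. Satisfied.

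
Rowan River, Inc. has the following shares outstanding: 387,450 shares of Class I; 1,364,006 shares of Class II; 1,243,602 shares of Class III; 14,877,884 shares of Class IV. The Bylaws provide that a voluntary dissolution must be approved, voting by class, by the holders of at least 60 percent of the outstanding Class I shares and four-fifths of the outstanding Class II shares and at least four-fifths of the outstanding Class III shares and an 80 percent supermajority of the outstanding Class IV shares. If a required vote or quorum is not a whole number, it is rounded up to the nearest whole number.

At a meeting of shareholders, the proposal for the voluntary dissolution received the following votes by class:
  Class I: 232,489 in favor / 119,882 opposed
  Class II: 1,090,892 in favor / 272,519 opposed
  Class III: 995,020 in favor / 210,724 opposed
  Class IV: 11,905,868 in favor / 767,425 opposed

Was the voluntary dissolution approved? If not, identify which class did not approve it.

Not approved — the Class II shares did not give the required vote.

Class I: 3/5 of 387450 = 232470; 232,470 required, 232,489 in favor — approved.
Class II: 4/5 of 1364006 = 1091204.80, rounded up to 1091205; 1,091,205 required, 1,090,892 in favor — not approved.
Class III: 4/5 of 1243602 = 994881.60, rounded up to 994882; 994,882 required, 995,020 in favor — approved.
Class IV: 4/5 of 14877884 = 11902307.20, rounded up to 11902308; 11,902,308 required, 11,905,868 in favor — approved.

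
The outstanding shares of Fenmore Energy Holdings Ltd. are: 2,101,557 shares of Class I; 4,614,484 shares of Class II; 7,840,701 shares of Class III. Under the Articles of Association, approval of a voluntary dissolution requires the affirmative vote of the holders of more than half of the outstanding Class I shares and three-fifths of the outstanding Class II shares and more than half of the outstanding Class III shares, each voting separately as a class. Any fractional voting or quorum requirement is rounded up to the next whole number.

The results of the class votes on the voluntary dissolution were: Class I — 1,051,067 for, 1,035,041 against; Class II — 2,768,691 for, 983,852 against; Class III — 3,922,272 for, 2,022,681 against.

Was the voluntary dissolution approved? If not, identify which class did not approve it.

Approved — every class gave the required vote.

Class I: a majority of 2101557 is 1050779; 1,050,779 required, 1,051,067 in favor — approved.
Class II: 3/5 of 4614484 = 2768690.40, rounded up to 2768691; 2,768,691 required, 2,768,691 in favor — approved.
Class III: a majority of 7840701 is 3920351; 3,920,351 required, 3,922,272 in favor — approved.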